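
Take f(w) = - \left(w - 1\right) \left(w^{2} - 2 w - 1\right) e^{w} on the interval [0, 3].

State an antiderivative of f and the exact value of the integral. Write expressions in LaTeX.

f has the shape u'v + uv' for u = - w^{3} + 6 w^{2} - 13 w + 12 and v = e^{w} — it is the derivative of the product u*v.
F(w) = \left(- w^{3} + 6 w^{2} - 13 w + 12\right) e^{w} is an antiderivative of f.
Check: d/dw[\left(- w^{3} + 6 w^{2} - 13 w + 12\right) e^{w}] = - w^{3} e^{w} + 3 w^{2} e^{w} - w e^{w} - e^{w}, which equals f(w).
F(3) = 0; F(0) = 12.
Integral = F(3) - F(0) = -12.

Antiderivative: F(w) = \left(- w^{3} + 6 w^{2} - 13 w + 12\right) e^{w}; value = -12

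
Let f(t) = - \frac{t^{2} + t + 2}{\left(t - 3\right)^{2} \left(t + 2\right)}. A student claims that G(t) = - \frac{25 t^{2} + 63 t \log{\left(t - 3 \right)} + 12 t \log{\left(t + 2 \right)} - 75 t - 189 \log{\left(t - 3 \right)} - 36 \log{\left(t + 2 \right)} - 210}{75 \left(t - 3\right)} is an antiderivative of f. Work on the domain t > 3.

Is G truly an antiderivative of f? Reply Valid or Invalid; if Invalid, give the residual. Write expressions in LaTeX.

d/dt[G] = \frac{- t^{3} + t^{2} - 24}{3 t^{3} - 12 t^{2} - 9 t + 54}
d/dt[G] - f(t) = - \frac{1}{3} != 0.

Invalid: d/dt[G] - f = - \frac{1}{3}, which is not 0.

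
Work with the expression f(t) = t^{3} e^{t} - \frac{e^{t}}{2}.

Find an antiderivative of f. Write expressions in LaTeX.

An antiderivative is F(t) = t^{3} e^{t} - 3 t^{2} e^{t} + 6 t e^{t} - \frac{13 e^{t}}{2}.

f has the shape u'v + uv' for u = t^{3} - 3 t^{2} + 6 t - \frac{13}{2} and v = e^{t} — it is the derivative of the product u*v.
Check: d/dt[t^{3} e^{t} - 3 t^{2} e^{t} + 6 t e^{t} - \frac{13 e^{t}}{2}] = t^{3} e^{t} - \frac{e^{t}}{2} = f(t).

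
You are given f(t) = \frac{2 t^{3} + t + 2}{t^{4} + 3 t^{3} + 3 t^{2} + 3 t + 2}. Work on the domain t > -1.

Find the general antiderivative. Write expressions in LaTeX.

Factor the denominator (\left(t + 1\right) \left(t + 2\right) \left(t^{2} + 1\right)) and decompose: f = - \frac{7 t + 1}{10 \left(t^{2} + 1\right)} + \frac{16}{5 \left(t + 2\right)} - \frac{1}{2 \left(t + 1\right)}; each piece integrates to a log, atan, or power term.
Check: d/dt[- \frac{\log{\left(t + 1 \right)}}{2} + \frac{16 \log{\left(t + 2 \right)}}{5} - \frac{7 \log{\left(t^{2} + 1 \right)}}{20} - \frac{\operatorname{atan}{\left(t \right)}}{10}] = \frac{2 t^{3} + t + 2}{t^{4} + 3 t^{3} + 3 t^{2} + 3 t + 2} = f(t).

F(t) = - \frac{\log{\left(t + 1 \right)}}{2} + \frac{16 \log{\left(t + 2 \right)}}{5} - \frac{7 \log{\left(t^{2} + 1 \right)}}{20} - \frac{\operatorname{atan}{\left(t \right)}}{10} + C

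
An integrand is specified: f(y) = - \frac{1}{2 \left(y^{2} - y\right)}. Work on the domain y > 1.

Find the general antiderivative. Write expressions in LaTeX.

F(y) = - \frac{- \log{\left(y \right)} + \log{\left(y - 1 \right)}}{2} + C

Factor the denominator (2 y \left(y - 1\right)) and decompose: f = - \frac{1}{2 \left(y - 1\right)} + \frac{1}{2 y}; each piece integrates to a log, atan, or power term.
Check: d/dy[- \frac{- \log{\left(y \right)} + \log{\left(y - 1 \right)}}{2}] = - \frac{1}{2 y^{2} - 2 y}, which equals f(y).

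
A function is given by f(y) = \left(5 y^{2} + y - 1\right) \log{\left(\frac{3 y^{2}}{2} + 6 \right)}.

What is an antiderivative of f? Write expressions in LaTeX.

A candidate is checked by its d/dy: the result must match f(y).
Check: d/dy[\frac{- 20 y^{3} - 9 y^{2} + 3 y \left(10 y^{2} + 3 y - 6\right) \log{\left(\frac{3 y^{2}}{2} + 6 \right)} + 276 y + 36 \log{\left(y^{2} + 4 \right)} - 552 \operatorname{atan}{\left(\frac{y}{2} \right)}}{18}] = 5 y^{2} \log{\left(\frac{y^{2}}{2} + 2 \right)} + 5 y^{2} \log{\left(3 \right)} + y \log{\left(\frac{y^{2}}{2} + 2 \right)} + y \log{\left(3 \right)} - \log{\left(\frac{y^{2}}{2} + 2 \right)} - \log{\left(3 \right)}, which equals f(y).

An antiderivative is F(y) = \frac{- 20 y^{3} - 9 y^{2} + 3 y \left(10 y^{2} + 3 y - 6\right) \log{\left(\frac{3 y^{2}}{2} + 6 \right)} + 276 y + 36 \log{\left(y^{2} + 4 \right)} - 552 \operatorname{atan}{\left(\frac{y}{2} \right)}}{18}.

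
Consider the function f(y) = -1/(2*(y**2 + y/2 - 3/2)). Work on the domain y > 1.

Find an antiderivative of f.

The denominator factors as (y - 1)*(2*y + 3); partial fractions split f into directly integrable pieces: 2/(5*(2*y + 3)) - 1/(5*(y - 1)).
Check: d/dy[-log(y - 1)/5 + log(y + 3/2)/5] = -1/(2*y**2 + y - 3), which equals f(y).

An antiderivative is F(y) = -log(y - 1)/5 + log(y + 3/2)/5.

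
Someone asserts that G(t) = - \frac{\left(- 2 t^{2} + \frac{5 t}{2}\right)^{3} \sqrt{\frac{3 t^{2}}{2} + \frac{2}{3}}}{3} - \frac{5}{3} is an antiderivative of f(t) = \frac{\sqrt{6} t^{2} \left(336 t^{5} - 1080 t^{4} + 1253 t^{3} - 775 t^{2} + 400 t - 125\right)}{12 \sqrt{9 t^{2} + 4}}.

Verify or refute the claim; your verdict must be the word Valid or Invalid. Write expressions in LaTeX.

Valid - differentiating G returns exactly f.

d/dt[G] = \frac{336 \sqrt{6} t^{7} - 1080 \sqrt{6} t^{6} + 1253 \sqrt{6} t^{5} - 775 \sqrt{6} t^{4} + 400 \sqrt{6} t^{3} - 125 \sqrt{6} t^{2}}{12 \sqrt{9 t^{2} + 4}}
This equals f(t) exactly, so the claim holds.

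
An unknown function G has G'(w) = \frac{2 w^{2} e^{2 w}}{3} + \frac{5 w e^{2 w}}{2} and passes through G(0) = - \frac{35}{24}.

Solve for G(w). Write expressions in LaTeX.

Recognize the product-rule pattern: G'(w) = u'v + uv' with u = \frac{w^{2}}{3} + \frac{11 w}{12} - \frac{11}{24}, v = e^{2 w}, so integration by parts undoes it.
A general antiderivative is \frac{\left(8 w^{2} + 22 w - 11\right) e^{2 w}}{24} + C.
The condition gives C = - \frac{35}{24} - (- \frac{11}{24}) = -1.
So G(w) = \frac{8 w^{2} e^{2 w} + 22 w e^{2 w} - 11 e^{2 w} - 24}{24}.
Check: d/dw[\frac{8 w^{2} e^{2 w} + 22 w e^{2 w} - 11 e^{2 w} - 24}{24}] = \frac{2 w^{2} e^{2 w}}{3} + \frac{5 w e^{2 w}}{2} = G'(w).

G(w) = \frac{8 w^{2} e^{2 w} + 22 w e^{2 w} - 11 e^{2 w} - 24}{24}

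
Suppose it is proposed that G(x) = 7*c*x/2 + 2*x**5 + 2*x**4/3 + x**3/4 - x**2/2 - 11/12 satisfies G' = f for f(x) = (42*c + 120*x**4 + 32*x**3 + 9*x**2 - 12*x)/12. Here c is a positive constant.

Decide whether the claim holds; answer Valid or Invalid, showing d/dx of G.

Valid - the claim checks out under differentiation.

d/dx[G] = 7*c/2 + 10*x**4 + 8*x**3/3 + 3*x**2/4 - x
This equals f(x) exactly, so the claim holds.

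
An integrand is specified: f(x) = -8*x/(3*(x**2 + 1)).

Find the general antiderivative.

The substitution u = x**2 + 1 works: f is exactly (dF/du)*(du/dx) for that inner function.
Check: d/dx[-4*log(x**2 + 1)/3] = -8*x/(3*x**2 + 3), which equals f(x).

F(x) = -4*log(x**2 + 1)/3 + C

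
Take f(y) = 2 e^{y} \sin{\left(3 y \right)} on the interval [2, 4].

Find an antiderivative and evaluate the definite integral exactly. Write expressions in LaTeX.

Antiderivative: F(y) = \frac{e^{y} \sin{\left(3 y \right)}}{5} - \frac{3 e^{y} \cos{\left(3 y \right)}}{5}; value = - \frac{3 e^{4} \cos{\left(12 \right)}}{5} + \frac{e^{4} \sin{\left(12 \right)}}{5} - \frac{e^{2} \sin{\left(6 \right)}}{5} + \frac{3 e^{2} \cos{\left(6 \right)}}{5}

A candidate is checked by its d/dy: the result must match f(y).
F(y) = \frac{e^{y} \sin{\left(3 y \right)}}{5} - \frac{3 e^{y} \cos{\left(3 y \right)}}{5} is an antiderivative of f.
Check: d/dy[\frac{e^{y} \sin{\left(3 y \right)}}{5} - \frac{3 e^{y} \cos{\left(3 y \right)}}{5}] = 2 e^{y} \sin{\left(3 y \right)} = f(y).
F(4) = - \frac{3 e^{4} \cos{\left(12 \right)}}{5} + \frac{e^{4} \sin{\left(12 \right)}}{5}; F(2) = - \frac{3 e^{2} \cos{\left(6 \right)}}{5} + \frac{e^{2} \sin{\left(6 \right)}}{5}.
Integral = F(4) - F(2) = - \frac{3 e^{4} \cos{\left(12 \right)}}{5} + \frac{e^{4} \sin{\left(12 \right)}}{5} - \frac{e^{2} \sin{\left(6 \right)}}{5} + \frac{3 e^{2} \cos{\left(6 \right)}}{5}.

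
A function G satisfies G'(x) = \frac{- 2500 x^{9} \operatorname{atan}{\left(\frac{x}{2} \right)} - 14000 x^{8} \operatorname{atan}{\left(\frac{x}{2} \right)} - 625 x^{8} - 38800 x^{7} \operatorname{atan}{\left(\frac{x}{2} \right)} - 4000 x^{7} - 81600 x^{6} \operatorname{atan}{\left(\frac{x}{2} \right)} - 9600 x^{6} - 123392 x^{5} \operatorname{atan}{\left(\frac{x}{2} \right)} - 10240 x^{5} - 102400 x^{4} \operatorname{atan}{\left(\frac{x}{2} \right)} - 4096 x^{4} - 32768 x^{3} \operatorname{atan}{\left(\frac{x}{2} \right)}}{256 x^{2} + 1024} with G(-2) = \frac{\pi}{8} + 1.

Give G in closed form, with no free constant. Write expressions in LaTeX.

G'(x) has the shape u'v + uv' for u = - \frac{\left(- \frac{5 x^{2}}{4} - 2 x\right)^{4}}{2} and v = \operatorname{atan}{\left(\frac{x}{2} \right)} — it is the derivative of the product u*v.
A general antiderivative is - \frac{\left(- \frac{5 x^{2}}{4} - 2 x\right)^{4} \operatorname{atan}{\left(\frac{x}{2} \right)}}{2} + C.
The condition gives C = \frac{\pi}{8} + 1 - (\frac{\pi}{8}) = 1.
So G(x) = \frac{- x^{4} \left(- 5 x - 8\right)^{4} \operatorname{atan}{\left(\frac{x}{2} \right)} + 512}{512}.
Check: d/dx[\frac{- x^{4} \left(- 5 x - 8\right)^{4} \operatorname{atan}{\left(\frac{x}{2} \right)} + 512}{512}] = \frac{- 2500 x^{9} \operatorname{atan}{\left(\frac{x}{2} \right)} - 14000 x^{8} \operatorname{atan}{\left(\frac{x}{2} \right)} - 625 x^{8} - 38800 x^{7} \operatorname{atan}{\left(\frac{x}{2} \right)} - 4000 x^{7} - 81600 x^{6} \operatorname{atan}{\left(\frac{x}{2} \right)} - 9600 x^{6} - 123392 x^{5} \operatorname{atan}{\left(\frac{x}{2} \right)} - 10240 x^{5} - 102400 x^{4} \operatorname{atan}{\left(\frac{x}{2} \right)} - 4096 x^{4} - 32768 x^{3} \operatorname{atan}{\left(\frac{x}{2} \right)}}{256 x^{2} + 1024} = G'(x).

G(x) = \frac{- x^{4} \left(- 5 x - 8\right)^{4} \operatorname{atan}{\left(\frac{x}{2} \right)} + 512}{512}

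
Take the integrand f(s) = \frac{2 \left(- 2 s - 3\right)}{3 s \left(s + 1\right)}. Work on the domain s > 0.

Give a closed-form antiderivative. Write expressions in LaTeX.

An antiderivative is F(s) = - 2 \log{\left(s \right)} + \frac{2 \log{\left(s + 1 \right)}}{3}.

The denominator factors as 3 s \left(s + 1\right); partial fractions split f into directly integrable pieces: \frac{2}{3 \left(s + 1\right)} - \frac{2}{s}.
Check: d/ds[- 2 \log{\left(s \right)} + \frac{2 \log{\left(s + 1 \right)}}{3}] = \frac{- 4 s - 6}{3 s^{2} + 3 s}, which equals f(s).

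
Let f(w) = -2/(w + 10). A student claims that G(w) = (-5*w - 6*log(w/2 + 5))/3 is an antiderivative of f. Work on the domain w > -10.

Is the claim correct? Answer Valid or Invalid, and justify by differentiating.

Invalid: d/dw[G] - f = -5/3, which is not 0.

d/dw[G] = (-5*w - 56)/(3*w + 30)
d/dw[G] - f(w) = -5/3 != 0.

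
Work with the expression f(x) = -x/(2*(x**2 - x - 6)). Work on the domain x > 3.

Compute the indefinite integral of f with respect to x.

F(x) = -3*log(x - 3)/10 - log(x + 2)/5 + C

Factor the denominator (2*(x - 3)*(x + 2)) and decompose: f = -1/(5*(x + 2)) - 3/(10*(x - 3)); each piece integrates to a log, atan, or power term.
Check: d/dx[-3*log(x - 3)/10 - log(x + 2)/5] = -x/(2*x**2 - 2*x - 12), which equals f(x).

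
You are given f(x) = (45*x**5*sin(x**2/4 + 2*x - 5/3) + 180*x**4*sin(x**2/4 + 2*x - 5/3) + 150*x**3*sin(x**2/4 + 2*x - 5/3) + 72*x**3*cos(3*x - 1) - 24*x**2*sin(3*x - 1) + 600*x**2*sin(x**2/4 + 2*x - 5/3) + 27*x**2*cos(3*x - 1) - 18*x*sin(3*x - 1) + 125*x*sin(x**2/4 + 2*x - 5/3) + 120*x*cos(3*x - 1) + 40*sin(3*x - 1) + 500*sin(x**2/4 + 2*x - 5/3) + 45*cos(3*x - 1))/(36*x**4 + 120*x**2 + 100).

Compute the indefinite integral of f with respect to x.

Check any antiderivative F(x) by computing F'(x) and comparing it with f(x).
Check: d/dx[-(-2*x/3 - 1/4)*sin(3*x - 1)/(x**2 + 5/3) - 5*cos(x**2/4 + 2*x - 5/3)/2] = (45*x**5*sin(x**2/4 + 2*x - 5/3) + 180*x**4*sin(x**2/4 + 2*x - 5/3) + 150*x**3*sin(x**2/4 + 2*x - 5/3) + 72*x**3*cos(3*x - 1) - 24*x**2*sin(3*x - 1) + 600*x**2*sin(x**2/4 + 2*x - 5/3) + 27*x**2*cos(3*x - 1) - 18*x*sin(3*x - 1) + 125*x*sin(x**2/4 + 2*x - 5/3) + 120*x*cos(3*x - 1) + 40*sin(3*x - 1) + 500*sin(x**2/4 + 2*x - 5/3) + 45*cos(3*x - 1))/(36*x**4 + 120*x**2 + 100) = f(x).

F(x) = -(-2*x/3 - 1/4)*sin(3*x - 1)/(x**2 + 5/3) - 5*cos(x**2/4 + 2*x - 5/3)/2 + C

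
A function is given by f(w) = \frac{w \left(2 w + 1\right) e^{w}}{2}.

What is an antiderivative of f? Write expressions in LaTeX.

An antiderivative is F(w) = \frac{\left(2 w^{2} - 3 w + 3\right) e^{w}}{2}.

Recognize the product-rule pattern: f = u'v + uv' with u = w^{2} - \frac{3 w}{2} + \frac{3}{2}, v = e^{w}, so integration by parts undoes it.
Check: d/dw[\frac{\left(2 w^{2} - 3 w + 3\right) e^{w}}{2}] = w^{2} e^{w} + \frac{w e^{w}}{2}, which equals f(w).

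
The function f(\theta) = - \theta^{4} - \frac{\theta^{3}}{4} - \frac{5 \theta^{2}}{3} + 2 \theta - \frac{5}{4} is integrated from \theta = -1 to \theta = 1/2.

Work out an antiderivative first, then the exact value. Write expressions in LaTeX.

Antiderivative: F(\theta) = \frac{\theta \left(- 144 \theta^{4} - 45 \theta^{3} - 400 \theta^{2} + 720 \theta - 900\right)}{720}; value = - \frac{4349}{1280}

The integrand splits into summands that can be handled one at a time.
F(\theta) = \frac{\theta \left(- 144 \theta^{4} - 45 \theta^{3} - 400 \theta^{2} + 720 \theta - 900\right)}{720} is an antiderivative of f.
Check: d/d\theta[\frac{\theta \left(- 144 \theta^{4} - 45 \theta^{3} - 400 \theta^{2} + 720 \theta - 900\right)}{720}] = - \theta^{4} - \frac{\theta^{3}}{4} - \frac{5 \theta^{2}}{3} + 2 \theta - \frac{5}{4} = f(\theta).
F(1/2) = - \frac{5237}{11520}; F(-1) = \frac{2119}{720}.
Integral = F(1/2) - F(-1) = - \frac{4349}{1280}.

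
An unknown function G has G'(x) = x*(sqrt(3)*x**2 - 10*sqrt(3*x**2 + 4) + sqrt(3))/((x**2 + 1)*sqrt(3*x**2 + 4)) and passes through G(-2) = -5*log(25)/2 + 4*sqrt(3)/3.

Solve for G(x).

G(x) = (2*sqrt(3)*sqrt(3*x**2 + 4) - 15*log(x**4 + 2*x**2 + 1))/6

For G(x) to be correct, d/dx[G] must agree with the stated G'(x) identically.
A general antiderivative is sqrt(x**2 + 4/3) - 5*log(x**4 + 2*x**2 + 1)/2 + C.
The condition gives C = -5*log(25)/2 + 4*sqrt(3)/3 - (-5*log(25)/2 + 4*sqrt(3)/3) = 0.
So G(x) = (2*sqrt(3)*sqrt(3*x**2 + 4) - 15*log(x**4 + 2*x**2 + 1))/6.
Check: d/dx[(2*sqrt(3)*sqrt(3*x**2 + 4) - 15*log(x**4 + 2*x**2 + 1))/6] = (sqrt(3)*x**3 - 10*x*sqrt(3*x**2 + 4) + sqrt(3)*x)/(x**2*sqrt(3*x**2 + 4) + sqrt(3*x**2 + 4)), which equals G'(x).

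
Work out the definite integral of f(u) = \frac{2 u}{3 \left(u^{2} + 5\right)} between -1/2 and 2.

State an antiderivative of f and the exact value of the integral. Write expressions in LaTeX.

f matches the chain-rule pattern g'(h)*h' with inner function h(u) = u^{2} + 5; substituting w = h(u) collapses the integral.
F(u) = \frac{\log{\left(u^{2} + 5 \right)}}{3} is an antiderivative of f.
Check: d/du[\frac{\log{\left(u^{2} + 5 \right)}}{3}] = \frac{2 u}{3 u^{2} + 15}, which equals f(u).
F(2) = \frac{\log{\left(9 \right)}}{3}; F(-1/2) = \frac{\log{\left(\frac{21}{4} \right)}}{3}.
Integral = F(2) - F(-1/2) = - \frac{\log{\left(\frac{21}{4} \right)}}{3} + \frac{\log{\left(9 \right)}}{3}.

Antiderivative: F(u) = \frac{\log{\left(u^{2} + 5 \right)}}{3}; value = - \frac{\log{\left(\frac{21}{4} \right)}}{3} + \frac{\log{\left(9 \right)}}{3}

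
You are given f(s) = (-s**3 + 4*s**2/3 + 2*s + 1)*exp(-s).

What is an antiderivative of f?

An antiderivative is F(s) = (3*s**3 + 5*s**2 + 4*s + 1)*exp(-s)/3.

Recognize the product-rule pattern: f = u'v + uv' with u = s**3 + 5*s**2/3 + 4*s/3 + 1/3, v = exp(-s), so integration by parts undoes it.
Check: d/ds[(3*s**3 + 5*s**2 + 4*s + 1)*exp(-s)/3] = (-3*s**3 + 4*s**2 + 6*s + 3)*exp(-s)/3, which equals f(s).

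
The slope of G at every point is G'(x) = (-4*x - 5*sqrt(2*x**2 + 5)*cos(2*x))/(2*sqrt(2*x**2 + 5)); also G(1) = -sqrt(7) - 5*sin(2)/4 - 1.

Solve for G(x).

Recover the given G'(x) by differentiating a candidate G(x); any mismatch rules it out.
A general antiderivative is -sqrt(2*x**2 + 5) - 5*sin(2*x)/4 + C.
The condition gives C = -sqrt(7) - 5*sin(2)/4 - 1 - (-sqrt(7) - 5*sin(2)/4) = -1.
So G(x) = (-4*sqrt(2*x**2 + 5) - 5*sin(2*x) - 4)/4.
Check: d/dx[(-4*sqrt(2*x**2 + 5) - 5*sin(2*x) - 4)/4] = (-4*x - 5*sqrt(2*x**2 + 5)*cos(2*x))/(2*sqrt(2*x**2 + 5)) = G'(x).

G(x) = (-4*sqrt(2*x**2 + 5) - 5*sin(2*x) - 4)/4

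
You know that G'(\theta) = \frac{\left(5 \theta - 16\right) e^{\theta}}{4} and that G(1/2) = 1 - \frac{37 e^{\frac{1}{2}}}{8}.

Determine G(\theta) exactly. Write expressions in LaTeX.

G(\theta) = \frac{\left(5 \theta - 21\right) e^{\theta} + 4}{4}

Recognize the product-rule pattern: G'(\theta) = u'v + uv' with u = \frac{5 \theta}{4} - \frac{21}{4}, v = e^{\theta}, so integration by parts undoes it.
A general antiderivative is \frac{\left(5 \theta - 21\right) e^{\theta}}{4} + C.
The condition gives C = 1 - \frac{37 e^{\frac{1}{2}}}{8} - (- \frac{37 e^{\frac{1}{2}}}{8}) = 1.
So G(\theta) = \frac{\left(5 \theta - 21\right) e^{\theta} + 4}{4}.
Check: d/d\theta[\frac{\left(5 \theta - 21\right) e^{\theta} + 4}{4}] = \frac{5 \theta e^{\theta}}{4} - 4 e^{\theta}, which equals G'(\theta).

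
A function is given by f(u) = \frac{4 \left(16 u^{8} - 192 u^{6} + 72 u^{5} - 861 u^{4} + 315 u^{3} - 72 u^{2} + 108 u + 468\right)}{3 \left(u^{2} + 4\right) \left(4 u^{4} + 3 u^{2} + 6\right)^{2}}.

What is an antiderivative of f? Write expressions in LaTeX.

Recover f(u) by differentiating a candidate F(u); any mismatch rules it out.
Check: d/du[\frac{2 \left(36 u + \left(4 u^{4} + 3 u^{2} + 6\right) \operatorname{atan}{\left(\frac{u}{2} \right)} - 9\right)}{3 \left(4 u^{4} + 3 u^{2} + 6\right)}] = \frac{64 u^{8} - 768 u^{6} + 288 u^{5} - 3444 u^{4} + 1260 u^{3} - 288 u^{2} + 432 u + 1872}{48 u^{10} + 264 u^{8} + 459 u^{6} + 792 u^{4} + 540 u^{2} + 432}, which equals f(u).

An antiderivative is F(u) = \frac{2 \left(36 u + \left(4 u^{4} + 3 u^{2} + 6\right) \operatorname{atan}{\left(\frac{u}{2} \right)} - 9\right)}{3 \left(4 u^{4} + 3 u^{2} + 6\right)}.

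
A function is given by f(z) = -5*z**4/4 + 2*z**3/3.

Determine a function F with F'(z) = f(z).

Integrate term by term and add the pieces.
Check: d/dz[z**4*(2 - 3*z)/12] = -5*z**4/4 + 2*z**3/3 = f(z).

An antiderivative is F(z) = z**4*(2 - 3*z)/12.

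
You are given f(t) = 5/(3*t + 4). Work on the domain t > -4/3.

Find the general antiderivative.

F(t) = 5*log(3*t/2 + 2)/3 + C

An antiderivative F(t) passes only if d/dt[F] lands on f(t) exactly.
Check: d/dt[5*log(3*t/2 + 2)/3] = 5/(3*t + 4) = f(t).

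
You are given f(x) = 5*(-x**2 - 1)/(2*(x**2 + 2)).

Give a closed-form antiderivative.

An antiderivative is F(x) = -5*x/2 + 5*sqrt(2)*atan(sqrt(2)*x/2)/4.

Since d/dx undoes antidifferentiation here, F'(x) = f(x) is required of F(x).
Check: d/dx[-5*x/2 + 5*sqrt(2)*atan(sqrt(2)*x/2)/4] = (-5*x**2 - 5)/(2*x**2 + 4), which equals f(x).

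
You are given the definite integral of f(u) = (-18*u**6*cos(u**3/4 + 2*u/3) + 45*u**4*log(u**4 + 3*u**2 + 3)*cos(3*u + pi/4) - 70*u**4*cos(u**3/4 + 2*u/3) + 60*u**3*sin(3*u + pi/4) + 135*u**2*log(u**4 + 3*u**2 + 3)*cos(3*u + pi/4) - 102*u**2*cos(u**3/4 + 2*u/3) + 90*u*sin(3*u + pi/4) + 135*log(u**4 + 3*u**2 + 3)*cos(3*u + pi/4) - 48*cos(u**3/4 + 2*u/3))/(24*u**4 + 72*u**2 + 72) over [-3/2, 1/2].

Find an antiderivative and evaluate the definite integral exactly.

Antiderivative: F(u) = (5*log(u**4 + 3*u**2 + 3)*sin(3*u + pi/4) - 8*sin(u**3/4 + 2*u/3))/8; value = -sin(59/32) - 5*log(237/16)*cos(pi/4 + 9/2)/8 - sin(35/96) + 5*log(61/16)*sin(pi/4 + 3/2)/8

Differentiate the proposed F(u) back; it has to land on f(u) exactly.
F(u) = (5*log(u**4 + 3*u**2 + 3)*sin(3*u + pi/4) - 8*sin(u**3/4 + 2*u/3))/8 is an antiderivative of f.
Check: d/du[(5*log(u**4 + 3*u**2 + 3)*sin(3*u + pi/4) - 8*sin(u**3/4 + 2*u/3))/8] = (-18*u**6*cos(u**3/4 + 2*u/3) + 45*u**4*log(u**4 + 3*u**2 + 3)*cos(3*u + pi/4) - 70*u**4*cos(u**3/4 + 2*u/3) + 60*u**3*sin(3*u + pi/4) + 135*u**2*log(u**4 + 3*u**2 + 3)*cos(3*u + pi/4) - 102*u**2*cos(u**3/4 + 2*u/3) + 90*u*sin(3*u + pi/4) + 135*log(u**4 + 3*u**2 + 3)*cos(3*u + pi/4) - 48*cos(u**3/4 + 2*u/3))/(24*u**4 + 72*u**2 + 72) = f(u).
F(1/2) = -sin(35/96) + 5*log(61/16)*sin(pi/4 + 3/2)/8; F(-3/2) = 5*log(237/16)*cos(pi/4 + 9/2)/8 + sin(59/32).
Integral = F(1/2) - F(-3/2) = -sin(59/32) - 5*log(237/16)*cos(pi/4 + 9/2)/8 - sin(35/96) + 5*log(61/16)*sin(pi/4 + 3/2)/8.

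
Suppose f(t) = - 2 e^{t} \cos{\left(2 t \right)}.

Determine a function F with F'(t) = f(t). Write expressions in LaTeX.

Any candidate F(t) must reproduce f(t) exactly when differentiated.
Check: d/dt[- \frac{4 e^{t} \sin{\left(2 t \right)}}{5} - \frac{2 e^{t} \cos{\left(2 t \right)}}{5}] = - 2 e^{t} \cos{\left(2 t \right)} = f(t).

An antiderivative is F(t) = - \frac{4 e^{t} \sin{\left(2 t \right)}}{5} - \frac{2 e^{t} \cos{\left(2 t \right)}}{5}.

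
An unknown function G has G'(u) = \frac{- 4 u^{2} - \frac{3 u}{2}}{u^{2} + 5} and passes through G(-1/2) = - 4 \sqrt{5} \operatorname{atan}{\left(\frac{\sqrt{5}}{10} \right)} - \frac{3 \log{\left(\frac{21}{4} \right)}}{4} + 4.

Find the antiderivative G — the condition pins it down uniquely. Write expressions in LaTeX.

The proposed G(u) is checked by its d/du: the result must match the given G'(u).
A general antiderivative is - 4 u - \frac{3 \log{\left(u^{2} + 5 \right)}}{4} + 4 \sqrt{5} \operatorname{atan}{\left(\frac{\sqrt{5} u}{5} \right)} + C.
The condition gives C = - 4 \sqrt{5} \operatorname{atan}{\left(\frac{\sqrt{5}}{10} \right)} - \frac{3 \log{\left(\frac{21}{4} \right)}}{4} + 4 - (- 4 \sqrt{5} \operatorname{atan}{\left(\frac{\sqrt{5}}{10} \right)} - \frac{3 \log{\left(\frac{21}{4} \right)}}{4} + 2) = 2.
So G(u) = - 4 u - \frac{3 \log{\left(u^{2} + 5 \right)}}{4} + 4 \sqrt{5} \operatorname{atan}{\left(\frac{\sqrt{5} u}{5} \right)} + 2.
Check: d/du[- 4 u - \frac{3 \log{\left(u^{2} + 5 \right)}}{4} + 4 \sqrt{5} \operatorname{atan}{\left(\frac{\sqrt{5} u}{5} \right)} + 2] = \frac{- 8 u^{2} - 3 u}{2 u^{2} + 10}, which equals G'(u).

G(u) = - 4 u - \frac{3 \log{\left(u^{2} + 5 \right)}}{4} + 4 \sqrt{5} \operatorname{atan}{\left(\frac{\sqrt{5} u}{5} \right)} + 2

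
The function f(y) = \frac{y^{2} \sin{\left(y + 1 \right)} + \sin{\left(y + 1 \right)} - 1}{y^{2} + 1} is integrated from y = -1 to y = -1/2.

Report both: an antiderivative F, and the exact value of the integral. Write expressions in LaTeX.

Since d/dy undoes antidifferentiation here, F'(y) = f(y) is required of F(y).
F(y) = - \cos{\left(y + 1 \right)} - \operatorname{atan}{\left(y \right)} is an antiderivative of f.
Check: d/dy[- \cos{\left(y + 1 \right)} - \operatorname{atan}{\left(y \right)}] = \frac{y^{2} \sin{\left(y + 1 \right)} + \sin{\left(y + 1 \right)} - 1}{y^{2} + 1} = f(y).
F(-1/2) = - \cos{\left(\frac{1}{2} \right)} + \operatorname{atan}{\left(\frac{1}{2} \right)}; F(-1) = -1 + \frac{\pi}{4}.
Integral = F(-1/2) - F(-1) = - \cos{\left(\frac{1}{2} \right)} - \frac{\pi}{4} + \operatorname{atan}{\left(\frac{1}{2} \right)} + 1.

Antiderivative: F(y) = - \cos{\left(y + 1 \right)} - \operatorname{atan}{\left(y \right)}; value = - \cos{\left(\frac{1}{2} \right)} - \frac{\pi}{4} + \operatorname{atan}{\left(\frac{1}{2} \right)} + 1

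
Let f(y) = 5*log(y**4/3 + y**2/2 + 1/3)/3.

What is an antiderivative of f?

Check any antiderivative F(y) by computing F'(y) and comparing it with f(y).
Check: d/dy[5*y*log(y**4/3 + y**2/2 + 1/3)/3 - 20*y/3 - 5*sqrt(2)*log(y**2 - sqrt(2)*y/2 + 1)/12 + 5*sqrt(2)*log(y**2 + sqrt(2)*y/2 + 1)/12 + 5*sqrt(14)*atan(2*sqrt(14)*y/7 - sqrt(7)/7)/6 + 5*sqrt(14)*atan(2*sqrt(14)*y/7 + sqrt(7)/7)/6] = 5*log(2*y**4 + 3*y**2 + 2)/3 - 5*log(6)/3, which equals f(y).

An antiderivative is F(y) = 5*y*log(y**4/3 + y**2/2 + 1/3)/3 - 20*y/3 - 5*sqrt(2)*log(y**2 - sqrt(2)*y/2 + 1)/12 + 5*sqrt(2)*log(y**2 + sqrt(2)*y/2 + 1)/12 + 5*sqrt(14)*atan(2*sqrt(14)*y/7 - sqrt(7)/7)/6 + 5*sqrt(14)*atan(2*sqrt(14)*y/7 + sqrt(7)/7)/6.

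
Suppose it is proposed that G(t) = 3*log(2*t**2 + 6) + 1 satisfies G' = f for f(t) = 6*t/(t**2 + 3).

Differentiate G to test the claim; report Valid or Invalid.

d/dt[G] = 6*t/(t**2 + 3)
This equals f(t) exactly, so the claim holds.

Valid - the claim checks out under differentiation.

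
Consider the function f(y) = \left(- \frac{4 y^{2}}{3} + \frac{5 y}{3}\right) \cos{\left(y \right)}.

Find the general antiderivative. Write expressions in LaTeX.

F(y) = \frac{- 4 y^{2} \sin{\left(y \right)} + 5 y \sin{\left(y \right)} - 8 y \cos{\left(y \right)} + 8 \sin{\left(y \right)} + 5 \cos{\left(y \right)}}{3} + C

Recover f(y) by differentiating a candidate F(y); any mismatch rules it out.
Check: d/dy[\frac{- 4 y^{2} \sin{\left(y \right)} + 5 y \sin{\left(y \right)} - 8 y \cos{\left(y \right)} + 8 \sin{\left(y \right)} + 5 \cos{\left(y \right)}}{3}] = - \frac{4 y^{2} \cos{\left(y \right)}}{3} + \frac{5 y \cos{\left(y \right)}}{3}, which equals f(y).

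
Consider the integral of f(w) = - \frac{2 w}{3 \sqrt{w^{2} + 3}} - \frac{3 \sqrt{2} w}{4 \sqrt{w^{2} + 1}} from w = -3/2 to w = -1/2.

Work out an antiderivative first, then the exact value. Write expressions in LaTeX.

Antiderivative: F(w) = - \frac{2 \sqrt{w^{2} + 3}}{3} - \frac{3 \sqrt{2 w^{2} + 2}}{4}; value = - \frac{\sqrt{13}}{3} - \frac{3 \sqrt{10}}{8} + \frac{\sqrt{21}}{3} + \frac{3 \sqrt{26}}{8}

Integrate term by term and add the pieces.
F(w) = - \frac{2 \sqrt{w^{2} + 3}}{3} - \frac{3 \sqrt{2 w^{2} + 2}}{4} is an antiderivative of f.
Check: d/dw[- \frac{2 \sqrt{w^{2} + 3}}{3} - \frac{3 \sqrt{2 w^{2} + 2}}{4}] = \frac{- 8 w \sqrt{w^{2} + 1} - 9 \sqrt{2} w \sqrt{w^{2} + 3}}{12 \sqrt{w^{2} + 1} \sqrt{w^{2} + 3}}, which equals f(w).
F(-1/2) = - \frac{\sqrt{13}}{3} - \frac{3 \sqrt{10}}{8}; F(-3/2) = - \frac{3 \sqrt{26}}{8} - \frac{\sqrt{21}}{3}.
Integral = F(-1/2) - F(-3/2) = - \frac{\sqrt{13}}{3} - \frac{3 \sqrt{10}}{8} + \frac{\sqrt{21}}{3} + \frac{3 \sqrt{26}}{8}.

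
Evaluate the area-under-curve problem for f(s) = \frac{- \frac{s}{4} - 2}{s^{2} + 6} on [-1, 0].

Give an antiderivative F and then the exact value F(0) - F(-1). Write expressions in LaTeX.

Antiderivative: F(s) = - \frac{\log{\left(s^{2} + 6 \right)}}{8} - \frac{\sqrt{6} \operatorname{atan}{\left(\frac{\sqrt{6} s}{6} \right)}}{3}; value = - \frac{\sqrt{6} \operatorname{atan}{\left(\frac{\sqrt{6}}{6} \right)}}{3} - \frac{\log{\left(6 \right)}}{8} + \frac{\log{\left(7 \right)}}{8}

A candidate is checked by its d/ds: the result must match f(s).
F(s) = - \frac{\log{\left(s^{2} + 6 \right)}}{8} - \frac{\sqrt{6} \operatorname{atan}{\left(\frac{\sqrt{6} s}{6} \right)}}{3} is an antiderivative of f.
Check: d/ds[- \frac{\log{\left(s^{2} + 6 \right)}}{8} - \frac{\sqrt{6} \operatorname{atan}{\left(\frac{\sqrt{6} s}{6} \right)}}{3}] = \frac{- s - 8}{4 s^{2} + 24}, which equals f(s).
F(0) = - \frac{\log{\left(6 \right)}}{8}; F(-1) = - \frac{\log{\left(7 \right)}}{8} + \frac{\sqrt{6} \operatorname{atan}{\left(\frac{\sqrt{6}}{6} \right)}}{3}.
Integral = F(0) - F(-1) = - \frac{\sqrt{6} \operatorname{atan}{\left(\frac{\sqrt{6}}{6} \right)}}{3} - \frac{\log{\left(6 \right)}}{8} + \frac{\log{\left(7 \right)}}{8}.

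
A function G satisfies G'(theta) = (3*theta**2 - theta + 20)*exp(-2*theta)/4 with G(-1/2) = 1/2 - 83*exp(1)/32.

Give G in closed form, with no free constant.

G(theta) = (-3*theta**2 - 2*theta - 21)*exp(-2*theta)/8 + 1/2

G'(theta) has the shape u'v + uv' for u = -3*theta**2/8 - theta/4 - 21/8 and v = exp(-2*theta) — it is the derivative of the product u*v.
A general antiderivative is (-3*theta**2 - 2*theta - 21)*exp(-2*theta)/8 + C.
The condition gives C = 1/2 - 83*exp(1)/32 - (-83*exp(1)/32) = 1/2.
So G(theta) = (-3*theta**2 - 2*theta - 21)*exp(-2*theta)/8 + 1/2.
Check: d/dtheta[(-3*theta**2 - 2*theta - 21)*exp(-2*theta)/8 + 1/2] = (3*theta**2 - theta + 20)*exp(-2*theta)/4 = G'(theta).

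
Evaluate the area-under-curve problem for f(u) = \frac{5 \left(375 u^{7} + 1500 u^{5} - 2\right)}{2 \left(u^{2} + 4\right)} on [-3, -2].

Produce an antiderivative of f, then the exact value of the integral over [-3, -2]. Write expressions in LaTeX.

Antiderivative: F(u) = \frac{625 u^{6}}{4} - \frac{5 \operatorname{atan}{\left(\frac{u}{2} \right)}}{2}; value = - \frac{415625}{4} - \frac{5 \operatorname{atan}{\left(\frac{3}{2} \right)}}{2} + \frac{5 \pi}{8}

A candidate is checked by its d/du: the result must match f(u).
F(u) = \frac{625 u^{6}}{4} - \frac{5 \operatorname{atan}{\left(\frac{u}{2} \right)}}{2} is an antiderivative of f.
Check: d/du[\frac{625 u^{6}}{4} - \frac{5 \operatorname{atan}{\left(\frac{u}{2} \right)}}{2}] = \frac{1875 u^{7} + 7500 u^{5} - 10}{2 u^{2} + 8}, which equals f(u).
F(-2) = \frac{5 \pi}{8} + 10000; F(-3) = \frac{5 \operatorname{atan}{\left(\frac{3}{2} \right)}}{2} + \frac{455625}{4}.
Integral = F(-2) - F(-3) = - \frac{415625}{4} - \frac{5 \operatorname{atan}{\left(\frac{3}{2} \right)}}{2} + \frac{5 \pi}{8}.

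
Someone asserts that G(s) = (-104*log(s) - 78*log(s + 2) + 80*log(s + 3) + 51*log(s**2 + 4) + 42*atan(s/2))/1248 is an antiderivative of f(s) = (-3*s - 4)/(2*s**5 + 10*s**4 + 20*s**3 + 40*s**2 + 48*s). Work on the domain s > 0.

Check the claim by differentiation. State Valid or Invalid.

Valid. The derivative of G reproduces f.

d/ds[G] = (-3*s - 4)/(2*s**5 + 10*s**4 + 20*s**3 + 40*s**2 + 48*s)
This equals f(s) exactly, so the claim holds.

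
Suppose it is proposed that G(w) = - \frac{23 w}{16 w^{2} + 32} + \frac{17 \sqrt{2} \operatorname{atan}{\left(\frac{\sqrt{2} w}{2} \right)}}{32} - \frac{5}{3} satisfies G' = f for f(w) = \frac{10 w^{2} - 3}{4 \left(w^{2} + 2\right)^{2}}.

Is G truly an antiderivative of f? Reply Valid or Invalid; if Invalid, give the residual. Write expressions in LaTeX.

d/dw[G] = \frac{10 w^{2} - 3}{4 w^{4} + 16 w^{2} + 16}
This equals f(w) exactly, so the claim holds.

Valid: G'(w) = f(w).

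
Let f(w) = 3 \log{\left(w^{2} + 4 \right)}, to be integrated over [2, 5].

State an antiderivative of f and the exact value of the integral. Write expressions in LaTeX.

For F(w) to be correct the identity F'(w) - f(w) = 0 must hold.
F(w) = 3 \left(w \log{\left(w^{2} + 4 \right)} - 2 w + 4 \operatorname{atan}{\left(\frac{w}{2} \right)}\right) is an antiderivative of f.
Check: d/dw[3 \left(w \log{\left(w^{2} + 4 \right)} - 2 w + 4 \operatorname{atan}{\left(\frac{w}{2} \right)}\right)] = 3 \log{\left(w^{2} + 4 \right)} = f(w).
F(5) = -30 + 12 \operatorname{atan}{\left(\frac{5}{2} \right)} + 15 \log{\left(29 \right)}; F(2) = -12 + 3 \pi + 6 \log{\left(8 \right)}.
Integral = F(5) - F(2) = -18 - 6 \log{\left(8 \right)} - 3 \pi + 12 \operatorname{atan}{\left(\frac{5}{2} \right)} + 15 \log{\left(29 \right)}.

Antiderivative: F(w) = 3 \left(w \log{\left(w^{2} + 4 \right)} - 2 w + 4 \operatorname{atan}{\left(\frac{w}{2} \right)}\right); value = -18 - 6 \log{\left(8 \right)} - 3 \pi + 12 \operatorname{atan}{\left(\frac{5}{2} \right)} + 15 \log{\left(29 \right)}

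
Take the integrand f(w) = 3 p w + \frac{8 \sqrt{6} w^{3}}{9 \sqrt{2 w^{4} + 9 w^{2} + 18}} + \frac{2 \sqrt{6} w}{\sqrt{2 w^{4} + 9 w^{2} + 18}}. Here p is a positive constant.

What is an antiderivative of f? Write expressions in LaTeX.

The integrand splits into summands that can be handled one at a time.
Check: d/dw[\frac{3 p w^{2}}{2} + \frac{4 \sqrt{\frac{w^{4}}{3} + \frac{3 w^{2}}{2} + 3}}{3}] = \frac{27 p w \sqrt{2 w^{4} + 9 w^{2} + 18} + 8 \sqrt{6} w^{3} + 18 \sqrt{6} w}{9 \sqrt{2 w^{4} + 9 w^{2} + 18}}, which equals f(w).

An antiderivative is F(w) = \frac{3 p w^{2}}{2} + \frac{4 \sqrt{\frac{w^{4}}{3} + \frac{3 w^{2}}{2} + 3}}{3}.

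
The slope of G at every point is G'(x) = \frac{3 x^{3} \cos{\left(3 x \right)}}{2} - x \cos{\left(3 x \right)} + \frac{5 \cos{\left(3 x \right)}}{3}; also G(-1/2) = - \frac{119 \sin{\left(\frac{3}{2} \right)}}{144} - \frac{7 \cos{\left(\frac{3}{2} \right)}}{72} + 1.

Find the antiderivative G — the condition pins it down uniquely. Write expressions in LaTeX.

The integrand splits into summands that can be handled one at a time.
A general antiderivative is \frac{x^{3} \sin{\left(3 x \right)}}{2} + \frac{x^{2} \cos{\left(3 x \right)}}{2} - \frac{2 x \sin{\left(3 x \right)}}{3} + \frac{5 \sin{\left(3 x \right)}}{9} - \frac{2 \cos{\left(3 x \right)}}{9} + C.
The condition gives C = - \frac{119 \sin{\left(\frac{3}{2} \right)}}{144} - \frac{7 \cos{\left(\frac{3}{2} \right)}}{72} + 1 - (- \frac{119 \sin{\left(\frac{3}{2} \right)}}{144} - \frac{7 \cos{\left(\frac{3}{2} \right)}}{72}) = 1.
So G(x) = \frac{x^{3} \sin{\left(3 x \right)}}{2} + \frac{x^{2} \cos{\left(3 x \right)}}{2} - \frac{2 x \sin{\left(3 x \right)}}{3} + \frac{5 \sin{\left(3 x \right)}}{9} - \frac{2 \cos{\left(3 x \right)}}{9} + 1.
Check: d/dx[\frac{x^{3} \sin{\left(3 x \right)}}{2} + \frac{x^{2} \cos{\left(3 x \right)}}{2} - \frac{2 x \sin{\left(3 x \right)}}{3} + \frac{5 \sin{\left(3 x \right)}}{9} - \frac{2 \cos{\left(3 x \right)}}{9} + 1] = \frac{3 x^{3} \cos{\left(3 x \right)}}{2} - x \cos{\left(3 x \right)} + \frac{5 \cos{\left(3 x \right)}}{3} = G'(x).

G(x) = \frac{x^{3} \sin{\left(3 x \right)}}{2} + \frac{x^{2} \cos{\left(3 x \right)}}{2} - \frac{2 x \sin{\left(3 x \right)}}{3} + \frac{5 \sin{\left(3 x \right)}}{9} - \frac{2 \cos{\left(3 x \right)}}{9} + 1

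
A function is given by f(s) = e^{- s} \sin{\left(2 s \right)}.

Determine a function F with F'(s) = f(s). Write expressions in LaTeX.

An antiderivative is F(s) = - \frac{e^{- s} \sin{\left(2 s \right)}}{5} - \frac{2 e^{- s} \cos{\left(2 s \right)}}{5}.

Since d/ds undoes antidifferentiation here, F'(s) = f(s) is required of F(s).
Check: d/ds[- \frac{e^{- s} \sin{\left(2 s \right)}}{5} - \frac{2 e^{- s} \cos{\left(2 s \right)}}{5}] = e^{- s} \sin{\left(2 s \right)} = f(s).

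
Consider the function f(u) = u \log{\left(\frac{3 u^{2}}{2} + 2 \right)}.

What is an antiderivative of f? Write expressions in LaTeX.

A first test for any F(u): its u-derivative must equal f(u) identically.
Check: d/du[\frac{u^{2} \log{\left(\frac{3 u^{2}}{2} + 2 \right)}}{2} - \frac{u^{2}}{2} + \frac{2 \log{\left(3 u^{2} + 4 \right)}}{3}] = u \log{\left(\frac{3 u^{2}}{2} + 2 \right)} = f(u).

An antiderivative is F(u) = \frac{u^{2} \log{\left(\frac{3 u^{2}}{2} + 2 \right)}}{2} - \frac{u^{2}}{2} + \frac{2 \log{\left(3 u^{2} + 4 \right)}}{3}.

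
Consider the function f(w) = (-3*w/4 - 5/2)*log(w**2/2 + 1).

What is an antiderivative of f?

An antiderivative is F(w) = -3*w**2*log(w**2/2 + 1)/8 + 3*w**2/8 - 5*w*log(w**2/2 + 1)/2 + 5*w - 3*log(w**2 + 2)/4 - 5*sqrt(2)*atan(sqrt(2)*w/2).

Check any antiderivative F(w) by computing F'(w) and comparing it with f(w).
Check: d/dw[-3*w**2*log(w**2/2 + 1)/8 + 3*w**2/8 - 5*w*log(w**2/2 + 1)/2 + 5*w - 3*log(w**2 + 2)/4 - 5*sqrt(2)*atan(sqrt(2)*w/2)] = -3*w*log(w**2/2 + 1)/4 - 5*log(w**2/2 + 1)/2, which equals f(w).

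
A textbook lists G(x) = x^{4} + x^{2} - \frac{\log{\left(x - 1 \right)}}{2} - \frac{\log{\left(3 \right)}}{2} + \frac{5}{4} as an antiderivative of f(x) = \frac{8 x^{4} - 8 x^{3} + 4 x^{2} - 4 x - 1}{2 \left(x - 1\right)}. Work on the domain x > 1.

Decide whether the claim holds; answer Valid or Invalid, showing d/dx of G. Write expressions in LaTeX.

d/dx[G] = \frac{8 x^{4} - 8 x^{3} + 4 x^{2} - 4 x - 1}{2 x - 2}
This equals f(x) exactly, so the claim holds.

Valid - differentiating G returns exactly f.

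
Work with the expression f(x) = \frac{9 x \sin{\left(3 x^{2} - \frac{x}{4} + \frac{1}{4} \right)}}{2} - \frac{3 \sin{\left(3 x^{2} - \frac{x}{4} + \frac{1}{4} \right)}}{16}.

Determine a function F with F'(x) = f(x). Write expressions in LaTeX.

An antiderivative is F(x) = - \frac{3 \cos{\left(3 x^{2} - \frac{x}{4} + \frac{1}{4} \right)}}{4}.

f matches the chain-rule pattern g'(h)*h' with inner function h(x) = 3 x^{2} - \frac{x}{4} + \frac{1}{4}; substituting u = h(x) collapses the integral.
Check: d/dx[- \frac{3 \cos{\left(3 x^{2} - \frac{x}{4} + \frac{1}{4} \right)}}{4}] = \frac{9 x \sin{\left(3 x^{2} - \frac{x}{4} + \frac{1}{4} \right)}}{2} - \frac{3 \sin{\left(3 x^{2} - \frac{x}{4} + \frac{1}{4} \right)}}{16} = f(x).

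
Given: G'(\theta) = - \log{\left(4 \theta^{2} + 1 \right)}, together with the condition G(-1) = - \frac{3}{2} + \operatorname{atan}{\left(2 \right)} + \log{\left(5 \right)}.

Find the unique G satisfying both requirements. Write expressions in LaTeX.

Differentiate the proposed G(\theta) back; it has to land on the given G'(\theta).
A general antiderivative is - \theta \log{\left(4 \theta^{2} + 1 \right)} + 2 \theta - \operatorname{atan}{\left(2 \theta \right)} + C.
The condition gives C = - \frac{3}{2} + \operatorname{atan}{\left(2 \right)} + \log{\left(5 \right)} - (-2 + \operatorname{atan}{\left(2 \right)} + \log{\left(5 \right)}) = \frac{1}{2}.
So G(\theta) = - \frac{2 \theta \log{\left(4 \theta^{2} + 1 \right)} - 4 \theta + 2 \operatorname{atan}{\left(2 \theta \right)} - 1}{2}.
Check: d/d\theta[- \frac{2 \theta \log{\left(4 \theta^{2} + 1 \right)} - 4 \theta + 2 \operatorname{atan}{\left(2 \theta \right)} - 1}{2}] = - \log{\left(4 \theta^{2} + 1 \right)} = G'(\theta).

G(\theta) = - \frac{2 \theta \log{\left(4 \theta^{2} + 1 \right)} - 4 \theta + 2 \operatorname{atan}{\left(2 \theta \right)} - 1}{2}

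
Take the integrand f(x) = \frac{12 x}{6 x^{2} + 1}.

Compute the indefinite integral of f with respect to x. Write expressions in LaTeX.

The substitution u = 4 x^{2} + \frac{2}{3} works: f is exactly (dF/du)*(du/dx) for that inner function.
Check: d/dx[\log{\left(4 x^{2} + \frac{2}{3} \right)}] = \frac{12 x}{6 x^{2} + 1} = f(x).

F(x) = \log{\left(4 x^{2} + \frac{2}{3} \right)} + C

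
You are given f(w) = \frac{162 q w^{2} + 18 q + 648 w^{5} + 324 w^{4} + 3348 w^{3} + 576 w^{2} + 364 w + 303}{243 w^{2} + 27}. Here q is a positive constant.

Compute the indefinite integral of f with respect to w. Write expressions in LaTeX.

Since d/dw undoes antidifferentiation here, F'(w) = f(w) is required of F(w).
Check: d/dw[\frac{18 q w + 18 w^{4} + 12 w^{3} + 182 w^{2} + 60 w + 81 \operatorname{atan}{\left(3 w \right)} + 450}{27}] = \frac{162 q w^{2} + 18 q + 648 w^{5} + 324 w^{4} + 3348 w^{3} + 576 w^{2} + 364 w + 303}{243 w^{2} + 27} = f(w).

F(w) = \frac{18 q w + 18 w^{4} + 12 w^{3} + 182 w^{2} + 60 w + 81 \operatorname{atan}{\left(3 w \right)} + 450}{27} + C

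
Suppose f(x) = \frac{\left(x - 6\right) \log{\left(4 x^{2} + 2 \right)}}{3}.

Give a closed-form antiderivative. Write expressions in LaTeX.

Differentiate the proposed F(x) back; it has to land on f(x) exactly.
Check: d/dx[\frac{x^{2} \log{\left(2 x^{2} + 1 \right)}}{6} - \frac{x^{2}}{6} + \frac{x^{2} \log{\left(2 \right)}}{6} - 2 x \log{\left(2 x^{2} + 1 \right)} - 2 x \log{\left(2 \right)} + 4 x + \frac{\log{\left(x^{2} + \frac{1}{2} \right)}}{12} - 2 \sqrt{2} \operatorname{atan}{\left(\sqrt{2} x \right)}] = \frac{x \log{\left(2 x^{2} + 1 \right)}}{3} + \frac{x \log{\left(2 \right)}}{3} - 2 \log{\left(2 x^{2} + 1 \right)} - 2 \log{\left(2 \right)}, which equals f(x).

An antiderivative is F(x) = \frac{x^{2} \log{\left(2 x^{2} + 1 \right)}}{6} - \frac{x^{2}}{6} + \frac{x^{2} \log{\left(2 \right)}}{6} - 2 x \log{\left(2 x^{2} + 1 \right)} - 2 x \log{\left(2 \right)} + 4 x + \frac{\log{\left(x^{2} + \frac{1}{2} \right)}}{12} - 2 \sqrt{2} \operatorname{atan}{\left(\sqrt{2} x \right)}.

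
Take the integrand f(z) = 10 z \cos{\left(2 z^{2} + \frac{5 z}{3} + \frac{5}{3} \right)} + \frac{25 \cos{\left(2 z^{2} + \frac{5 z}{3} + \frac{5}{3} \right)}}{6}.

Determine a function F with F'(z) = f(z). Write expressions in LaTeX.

An antiderivative is F(z) = \frac{5 \sin{\left(2 z^{2} + \frac{5 z}{3} + \frac{5}{3} \right)}}{2}.

The substitution u = 2 z^{2} + \frac{5 z}{3} + \frac{5}{3} works: f is exactly (dF/du)*(du/dz) for that inner function.
Check: d/dz[\frac{5 \sin{\left(2 z^{2} + \frac{5 z}{3} + \frac{5}{3} \right)}}{2}] = 10 z \cos{\left(2 z^{2} + \frac{5 z}{3} + \frac{5}{3} \right)} + \frac{25 \cos{\left(2 z^{2} + \frac{5 z}{3} + \frac{5}{3} \right)}}{6} = f(z).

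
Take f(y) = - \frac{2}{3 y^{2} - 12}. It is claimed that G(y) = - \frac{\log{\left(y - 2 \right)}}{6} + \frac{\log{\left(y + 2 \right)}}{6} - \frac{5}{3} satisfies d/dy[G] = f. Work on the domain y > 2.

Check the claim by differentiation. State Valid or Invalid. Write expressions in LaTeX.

Valid: G'(y) = f(y).

d/dy[G] = - \frac{2}{3 y^{2} - 12}
This equals f(y) exactly, so the claim holds.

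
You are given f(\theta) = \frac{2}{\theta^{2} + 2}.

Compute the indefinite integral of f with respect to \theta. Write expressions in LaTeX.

A first test for any F(\theta): its \theta-derivative must equal f(\theta) identically.
Check: d/d\theta[\sqrt{2} \operatorname{atan}{\left(\frac{\sqrt{2} \theta}{2} \right)}] = \frac{2}{\theta^{2} + 2} = f(\theta).

F(\theta) = \sqrt{2} \operatorname{atan}{\left(\frac{\sqrt{2} \theta}{2} \right)} + C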